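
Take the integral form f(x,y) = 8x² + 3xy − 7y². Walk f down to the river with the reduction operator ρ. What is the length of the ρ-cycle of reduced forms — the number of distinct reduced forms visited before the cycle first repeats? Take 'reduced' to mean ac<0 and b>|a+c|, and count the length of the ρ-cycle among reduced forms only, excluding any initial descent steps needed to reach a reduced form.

D = 233, ⌊√D⌋ = 15
river: ρ → (-7,11,4)
river: ρ → (4,13,-4)
river: ρ → (-4,11,7)
river: ρ → (7,3,-8)
river: ρ → (-8,13,2)
river: ρ → (2,15,-1)
river: ρ → (-1,15,2)
river: ρ → (2,13,-8)
river: ρ → (-8,3,7)
river: ρ → (7,11,-4)
river: ρ → (-4,13,4)
river: ρ → (4,11,-7)
river: ρ → (-7,3,8)
river: ρ → (8,13,-2)
river: ρ → (-2,15,1)
river: ρ → (1,15,-2)
river: ρ → (-2,13,8)
river: ρ → (8,3,-7)
ρ-cycle length = 18 (tail of 0 descent steps not counted)

18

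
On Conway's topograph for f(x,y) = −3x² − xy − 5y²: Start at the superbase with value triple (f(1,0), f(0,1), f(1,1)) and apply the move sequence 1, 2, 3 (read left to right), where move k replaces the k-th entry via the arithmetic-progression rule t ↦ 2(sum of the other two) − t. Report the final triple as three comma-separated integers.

start (-3,-5,-9) = (f(1,0),f(0,1),f(1,1))
replace slot 1: 2·((-5)+(-9)) − (-3) = -25 → (-25,-5,-9)
replace slot 2: 2·((-25)+(-9)) − (-5) = -63 → (-25,-63,-9)
replace slot 3: 2·((-25)+(-63)) − (-9) = -167 → (-25,-63,-167)

-25,-63,-167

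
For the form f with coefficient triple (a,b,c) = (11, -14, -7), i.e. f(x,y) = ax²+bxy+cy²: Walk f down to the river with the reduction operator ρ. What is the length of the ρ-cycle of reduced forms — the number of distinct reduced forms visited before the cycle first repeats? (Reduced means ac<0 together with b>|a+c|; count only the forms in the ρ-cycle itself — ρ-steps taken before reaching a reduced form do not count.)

D = 504, ⌊√D⌋ = 22
descent: ρ → (-7,14,11)  [lands on river]
river: ρ → (11,8,-10)
river: ρ → (-10,12,9)
river: ρ → (9,6,-13)
river: ρ → (-13,20,2)
river: ρ → (2,20,-13)
river: ρ → (-13,6,9)
river: ρ → (9,12,-10)
river: ρ → (-10,8,11)
river: ρ → (11,14,-7)
ρ-cycle length = 10 (tail of 1 descent step not counted)

10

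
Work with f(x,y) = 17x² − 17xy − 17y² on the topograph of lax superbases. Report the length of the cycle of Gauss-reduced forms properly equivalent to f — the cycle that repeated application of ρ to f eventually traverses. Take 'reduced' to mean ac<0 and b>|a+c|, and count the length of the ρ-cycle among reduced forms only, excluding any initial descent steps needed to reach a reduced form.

D = 1445, ⌊√D⌋ = 38
descent: ρ → (-17,17,17)  [lands on river]
river: ρ → (17,17,-17)
ρ-cycle length = 2 (tail of 1 descent step not counted)

2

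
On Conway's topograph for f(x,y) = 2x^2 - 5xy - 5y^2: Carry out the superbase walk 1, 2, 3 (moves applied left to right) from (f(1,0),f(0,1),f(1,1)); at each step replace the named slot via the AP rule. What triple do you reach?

start (2,-5,-8) = (f(1,0),f(0,1),f(1,1))
replace slot 1: 2·((-5)+(-8)) − 2 = -28 → (-28,-5,-8)
replace slot 2: 2·((-28)+(-8)) − (-5) = -67 → (-28,-67,-8)
replace slot 3: 2·((-28)+(-67)) − (-8) = -182 → (-28,-67,-182)

-28,-67,-182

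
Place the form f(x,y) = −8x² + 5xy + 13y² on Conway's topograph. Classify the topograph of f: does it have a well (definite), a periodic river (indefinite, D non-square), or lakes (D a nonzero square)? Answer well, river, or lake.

D = b²−4ac = 5² − 4·(-8)·13 = 441
D = 21² is a perfect square ⇒ form factors over ℤ ⇒ lakes

lake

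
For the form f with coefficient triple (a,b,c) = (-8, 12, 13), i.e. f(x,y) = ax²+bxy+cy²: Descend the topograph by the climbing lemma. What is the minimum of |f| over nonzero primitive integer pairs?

river: ρ → (13,14,-7)
river: ρ → (-7,14,13)
river: ρ → (13,12,-8)
river: ρ → (-8,20,5)
river: ρ → (5,20,-8)
river: ρ → (-8,12,13)
closes: descent 0, river 6
min |a| on river = 5

5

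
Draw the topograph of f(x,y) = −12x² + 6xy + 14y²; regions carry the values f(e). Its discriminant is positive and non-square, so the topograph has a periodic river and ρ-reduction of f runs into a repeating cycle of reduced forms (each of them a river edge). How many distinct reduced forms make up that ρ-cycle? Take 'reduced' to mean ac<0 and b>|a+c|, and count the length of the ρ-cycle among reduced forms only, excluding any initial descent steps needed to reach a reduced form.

D = 708, ⌊√D⌋ = 26
river: ρ → (14,22,-4)
river: ρ → (-4,26,2)
river: ρ → (2,26,-4)
river: ρ → (-4,22,14)
river: ρ → (14,6,-12)
river: ρ → (-12,18,8)
river: ρ → (8,14,-16)
river: ρ → (-16,18,6)
river: ρ → (6,18,-16)
river: ρ → (-16,14,8)
river: ρ → (8,18,-12)
river: ρ → (-12,6,14)
ρ-cycle length = 12 (tail of 0 descent steps not counted)

12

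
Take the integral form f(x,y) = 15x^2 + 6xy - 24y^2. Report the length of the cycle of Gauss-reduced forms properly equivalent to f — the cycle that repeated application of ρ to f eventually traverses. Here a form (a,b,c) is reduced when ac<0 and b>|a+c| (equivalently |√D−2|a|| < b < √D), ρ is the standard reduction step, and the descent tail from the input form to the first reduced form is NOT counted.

D = 1476, ⌊√D⌋ = 38
descent: ρ → (-24,-6,15)
descent: ρ → (15,36,-3)  [lands on river]
river: ρ → (-3,36,15)
river: ρ → (15,24,-15)
river: ρ → (-15,36,3)
river: ρ → (3,36,-15)
river: ρ → (-15,24,15)
ρ-cycle length = 6 (tail of 2 descent steps not counted)

6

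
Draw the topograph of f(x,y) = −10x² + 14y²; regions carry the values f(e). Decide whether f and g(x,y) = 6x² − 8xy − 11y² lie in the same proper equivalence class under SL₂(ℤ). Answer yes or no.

D₁ = 560, D₂ = 328
discriminants differ ⇒ not SL₂(ℤ)-equivalent

no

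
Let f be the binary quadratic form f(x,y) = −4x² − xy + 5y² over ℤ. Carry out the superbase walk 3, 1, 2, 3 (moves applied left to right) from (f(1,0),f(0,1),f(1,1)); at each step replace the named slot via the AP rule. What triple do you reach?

start (-4,5,0) = (f(1,0),f(0,1),f(1,1))
replace slot 3: 2·((-4)+5) − 0 = 2 → (-4,5,2)
replace slot 1: 2·(5+2) − (-4) = 18 → (18,5,2)
replace slot 2: 2·(18+2) − 5 = 35 → (18,35,2)
replace slot 3: 2·(18+35) − 2 = 104 → (18,35,104)

18,35,104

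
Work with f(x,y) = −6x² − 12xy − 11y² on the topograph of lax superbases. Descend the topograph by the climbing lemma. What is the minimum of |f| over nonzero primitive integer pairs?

translate: b→0 (≡12 mod 12), so (6,12,11)→(6,0,5)
flip: (6,0,5)→(5,0,6)
reduced (well bottom): (5,0,6) with a≤c, −a<b≤a
well minimum |f| = |-5| = 5 (negative-definite)

5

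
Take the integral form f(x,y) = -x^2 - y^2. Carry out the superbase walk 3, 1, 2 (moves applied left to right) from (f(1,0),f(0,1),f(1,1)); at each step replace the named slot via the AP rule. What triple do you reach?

start (-1,-1,-2) = (f(1,0),f(0,1),f(1,1))
replace slot 3: 2·((-1)+(-1)) − (-2) = -2 → (-1,-1,-2)
replace slot 1: 2·((-1)+(-2)) − (-1) = -5 → (-5,-1,-2)
replace slot 2: 2·((-5)+(-2)) − (-1) = -13 → (-5,-13,-2)

-5,-13,-2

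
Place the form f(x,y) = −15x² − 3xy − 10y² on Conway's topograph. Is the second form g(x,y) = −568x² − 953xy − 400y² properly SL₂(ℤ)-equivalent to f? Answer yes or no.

D₁ = -591, D₂ = -591
f is negative-definite; reduce −f:
−f: flip: (15,3,10)→(10,-3,15)
−f: reduced (well bottom): (10,-3,15) with a≤c, −a<b≤a
flip sign back: reduced form of f is (-10,3,-15)
g is negative-definite; reduce −g:
−g: translate: b→-183 (≡953 mod 1136), so (568,953,400)→(568,-183,15)
−g: flip: (568,-183,15)→(15,183,568)
−g: translate: b→3 (≡183 mod 30), so (15,183,568)→(15,3,10)
−g: flip: (15,3,10)→(10,-3,15)
−g: reduced (well bottom): (10,-3,15) with a≤c, −a<b≤a
flip sign back: reduced form of g is (-10,3,-15)
reduced forms (-10, 3, -15) vs (-10, 3, -15) ⇒ equivalent

yes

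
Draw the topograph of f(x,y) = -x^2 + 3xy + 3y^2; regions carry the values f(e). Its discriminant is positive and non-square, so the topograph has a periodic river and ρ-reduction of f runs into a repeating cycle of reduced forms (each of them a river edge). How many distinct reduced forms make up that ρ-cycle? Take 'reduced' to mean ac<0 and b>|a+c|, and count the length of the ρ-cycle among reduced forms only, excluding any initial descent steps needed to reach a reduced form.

D = 21, ⌊√D⌋ = 4
river: ρ → (3,3,-1)
river: ρ → (-1,3,3)
ρ-cycle length = 2 (tail of 0 descent steps not counted)

2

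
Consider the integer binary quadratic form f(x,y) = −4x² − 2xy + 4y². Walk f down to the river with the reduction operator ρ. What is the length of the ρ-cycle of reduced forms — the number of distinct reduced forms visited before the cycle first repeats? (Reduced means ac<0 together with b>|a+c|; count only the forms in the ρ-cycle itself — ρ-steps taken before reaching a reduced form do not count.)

D = 68, ⌊√D⌋ = 8
descent: ρ → (4,2,-4)  [lands on river]
river: ρ → (-4,6,2)
river: ρ → (2,6,-4)
river: ρ → (-4,2,4)
river: ρ → (4,6,-2)
river: ρ → (-2,6,4)
ρ-cycle length = 6 (tail of 1 descent step not counted)

6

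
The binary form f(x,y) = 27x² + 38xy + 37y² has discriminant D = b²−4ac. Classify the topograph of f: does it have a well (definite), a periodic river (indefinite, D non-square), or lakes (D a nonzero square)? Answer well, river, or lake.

D = b²−4ac = 38² − 4·27·37 = -2552
D < 0 ⇒ definite ⇒ every region one sign ⇒ single well

well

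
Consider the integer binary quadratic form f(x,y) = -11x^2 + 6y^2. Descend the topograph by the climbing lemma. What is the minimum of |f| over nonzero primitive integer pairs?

descent: ρ → (6,12,-5)  [lands on river]
river: ρ → (-5,8,10)
river: ρ → (10,12,-3)
river: ρ → (-3,12,10)
river: ρ → (10,8,-5)
river: ρ → (-5,12,6)
closes: descent 1, river 6
min |a| on river = 3

3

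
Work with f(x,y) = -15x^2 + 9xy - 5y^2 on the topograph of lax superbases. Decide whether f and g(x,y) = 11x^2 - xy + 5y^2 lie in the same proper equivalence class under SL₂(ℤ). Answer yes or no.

D₁ = -219, D₂ = -219
f is negative-definite; reduce −f:
−f: flip: (15,-9,5)→(5,9,15)
−f: translate: b→-1 (≡9 mod 10), so (5,9,15)→(5,-1,11)
−f: reduced (well bottom): (5,-1,11) with a≤c, −a<b≤a
flip sign back: reduced form of f is (-5,1,-11)
g: flip: (11,-1,5)→(5,1,11)
g: reduced (well bottom): (5,1,11) with a≤c, −a<b≤a
reduced forms (-5, 1, -11) vs (5, 1, 11) ⇒ inequivalent

no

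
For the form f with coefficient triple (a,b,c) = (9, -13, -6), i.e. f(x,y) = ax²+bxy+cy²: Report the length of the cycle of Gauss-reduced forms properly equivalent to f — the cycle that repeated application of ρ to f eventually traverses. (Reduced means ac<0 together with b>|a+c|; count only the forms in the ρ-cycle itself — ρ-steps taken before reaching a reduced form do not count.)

D = 385, ⌊√D⌋ = 19
descent: ρ → (-6,13,9)  [lands on river]
river: ρ → (9,5,-10)
river: ρ → (-10,15,4)
river: ρ → (4,17,-6)
river: ρ → (-6,19,1)
river: ρ → (1,19,-6)
river: ρ → (-6,17,4)
river: ρ → (4,15,-10)
river: ρ → (-10,5,9)
river: ρ → (9,13,-6)
river: ρ → (-6,11,11)
river: ρ → (11,11,-6)
ρ-cycle length = 12 (tail of 1 descent step not counted)

12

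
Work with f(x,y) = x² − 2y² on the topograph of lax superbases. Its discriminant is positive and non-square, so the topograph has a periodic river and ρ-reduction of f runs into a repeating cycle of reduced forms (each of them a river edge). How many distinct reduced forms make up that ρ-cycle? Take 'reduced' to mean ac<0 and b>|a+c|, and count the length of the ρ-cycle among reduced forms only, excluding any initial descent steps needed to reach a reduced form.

D = 8, ⌊√D⌋ = 2
descent: ρ → (-2,0,1)
descent: ρ → (1,2,-1)  [lands on river]
river: ρ → (-1,2,1)
ρ-cycle length = 2 (tail of 2 descent steps not counted)

2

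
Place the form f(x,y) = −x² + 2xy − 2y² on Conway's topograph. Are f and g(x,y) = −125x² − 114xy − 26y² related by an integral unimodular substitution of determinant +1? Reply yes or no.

D₁ = -4, D₂ = -4
f is negative-definite; reduce −f:
−f: translate: b→0 (≡-2 mod 2), so (1,-2,2)→(1,0,1)
−f: reduced (well bottom): (1,0,1) with a≤c, −a<b≤a
flip sign back: reduced form of f is (-1,0,-1)
g is negative-definite; reduce −g:
−g: flip: (125,114,26)→(26,-114,125)
−g: translate: b→-10 (≡-114 mod 52), so (26,-114,125)→(26,-10,1)
−g: flip: (26,-10,1)→(1,10,26)
−g: translate: b→0 (≡10 mod 2), so (1,10,26)→(1,0,1)
−g: reduced (well bottom): (1,0,1) with a≤c, −a<b≤a
flip sign back: reduced form of g is (-1,0,-1)
reduced forms (-1, 0, -1) vs (-1, 0, -1) ⇒ equivalent

yes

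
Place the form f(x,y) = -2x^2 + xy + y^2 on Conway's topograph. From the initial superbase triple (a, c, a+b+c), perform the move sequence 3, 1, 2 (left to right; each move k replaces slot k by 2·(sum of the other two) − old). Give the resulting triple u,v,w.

start (-2,1,0) = (f(1,0),f(0,1),f(1,1))
replace slot 3: 2·((-2)+1) − 0 = -2 → (-2,1,-2)
replace slot 1: 2·(1+(-2)) − (-2) = 0 → (0,1,-2)
replace slot 2: 2·(0+(-2)) − 1 = -5 → (0,-5,-2)

0,-5,-2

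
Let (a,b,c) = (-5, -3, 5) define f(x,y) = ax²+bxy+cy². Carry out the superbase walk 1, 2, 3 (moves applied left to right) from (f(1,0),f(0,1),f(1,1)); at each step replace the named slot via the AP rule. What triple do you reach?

start (-5,5,-3) = (f(1,0),f(0,1),f(1,1))
replace slot 1: 2·(5+(-3)) − (-5) = 9 → (9,5,-3)
replace slot 2: 2·(9+(-3)) − 5 = 7 → (9,7,-3)
replace slot 3: 2·(9+7) − (-3) = 35 → (9,7,35)

9,7,35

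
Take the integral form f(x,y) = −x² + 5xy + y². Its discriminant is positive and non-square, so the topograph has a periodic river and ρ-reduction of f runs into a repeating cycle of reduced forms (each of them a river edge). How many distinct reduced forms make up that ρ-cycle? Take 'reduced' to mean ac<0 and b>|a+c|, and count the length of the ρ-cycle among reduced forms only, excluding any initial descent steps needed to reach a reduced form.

D = 29, ⌊√D⌋ = 5
river: ρ → (1,5,-1)
river: ρ → (-1,5,1)
ρ-cycle length = 2 (tail of 0 descent steps not counted)

2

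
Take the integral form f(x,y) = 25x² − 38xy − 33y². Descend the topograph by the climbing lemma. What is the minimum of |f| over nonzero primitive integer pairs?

descent: ρ → (-33,38,25)  [lands on river]
river: ρ → (25,62,-9)
river: ρ → (-9,64,18)
river: ρ → (18,44,-39)
river: ρ → (-39,34,23)
river: ρ → (23,58,-15)
river: ρ → (-15,62,15)
river: ρ → (15,58,-23)
river: ρ → (-23,34,39)
river: ρ → (39,44,-18)
river: ρ → (-18,64,9)
river: ρ → (9,62,-25)
river: ρ → (-25,38,33)
river: ρ → (33,28,-30)
river: ρ → (-30,32,31)
river: ρ → (31,30,-31)
river: ρ → (-31,32,30)
river: ρ → (30,28,-33)
closes: descent 1, river 18
min |a| on river = 9

9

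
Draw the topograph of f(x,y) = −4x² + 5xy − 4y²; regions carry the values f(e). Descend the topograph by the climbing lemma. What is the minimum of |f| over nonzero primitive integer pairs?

translate: b→3 (≡-5 mod 8), so (4,-5,4)→(4,3,3)
flip: (4,3,3)→(3,-3,4)
translate: b→3 (≡-3 mod 6), so (3,-3,4)→(3,3,4)
reduced (well bottom): (3,3,4) with a≤c, −a<b≤a
well minimum |f| = |-3| = 3 (negative-definite)

3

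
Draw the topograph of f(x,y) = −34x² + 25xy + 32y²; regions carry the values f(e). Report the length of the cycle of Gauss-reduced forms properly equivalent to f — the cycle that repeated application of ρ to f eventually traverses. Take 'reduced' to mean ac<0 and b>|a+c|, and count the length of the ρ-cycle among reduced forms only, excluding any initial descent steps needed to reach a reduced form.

D = 4977, ⌊√D⌋ = 70
river: ρ → (32,39,-27)
river: ρ → (-27,69,2)
river: ρ → (2,67,-61)
river: ρ → (-61,55,8)
river: ρ → (8,57,-54)
river: ρ → (-54,51,11)
river: ρ → (11,59,-34)
river: ρ → (-34,9,36)
river: ρ → (36,63,-7)
river: ρ → (-7,63,36)
river: ρ → (36,9,-34)
river: ρ → (-34,59,11)
river: ρ → (11,51,-54)
river: ρ → (-54,57,8)
river: ρ → (8,55,-61)
river: ρ → (-61,67,2)
river: ρ → (2,69,-27)
river: ρ → (-27,39,32)
river: ρ → (32,25,-34)
river: ρ → (-34,43,23)
river: ρ → (23,49,-28)
river: ρ → (-28,63,9)
river: ρ → (9,63,-28)
river: ρ → (-28,49,23)
river: ρ → (23,43,-34)
river: ρ → (-34,25,32)
ρ-cycle length = 26 (tail of 0 descent steps not counted)

26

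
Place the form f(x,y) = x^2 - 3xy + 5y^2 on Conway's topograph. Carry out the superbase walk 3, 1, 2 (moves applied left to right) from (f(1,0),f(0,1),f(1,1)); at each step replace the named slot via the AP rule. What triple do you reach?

start (1,5,3) = (f(1,0),f(0,1),f(1,1))
replace slot 3: 2·(1+5) − 3 = 9 → (1,5,9)
replace slot 1: 2·(5+9) − 1 = 27 → (27,5,9)
replace slot 2: 2·(27+9) − 5 = 67 → (27,67,9)

27,67,9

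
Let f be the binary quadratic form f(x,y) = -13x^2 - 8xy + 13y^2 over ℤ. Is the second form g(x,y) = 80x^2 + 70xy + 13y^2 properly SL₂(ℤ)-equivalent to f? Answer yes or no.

D₁ = 740, D₂ = 740
river cycle of f (length 14): (13, 8, -13), (-13, 18, 8), (8, 14, -17), (-17, 20, 5), (5, 20, -17), (-17, 14, 8), (8, 18, -13), (-13, 8, 13), (13, 18, -8), (-8, 14, 17), … (4 more)
river cycle of g (length 14): (13, 8, -13), (-13, 18, 8), (8, 14, -17), (-17, 20, 5), (5, 20, -17), (-17, 14, 8), (8, 18, -13), (-13, 8, 13), (13, 18, -8), (-8, 14, 17), … (4 more)
cycles coincide ⇒ equivalent

yes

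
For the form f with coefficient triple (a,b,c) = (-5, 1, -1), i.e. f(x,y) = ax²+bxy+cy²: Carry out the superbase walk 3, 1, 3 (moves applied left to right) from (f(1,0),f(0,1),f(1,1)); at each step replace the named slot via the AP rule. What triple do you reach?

start (-5,-1,-5) = (f(1,0),f(0,1),f(1,1))
replace slot 3: 2·((-5)+(-1)) − (-5) = -7 → (-5,-1,-7)
replace slot 1: 2·((-1)+(-7)) − (-5) = -11 → (-11,-1,-7)
replace slot 3: 2·((-11)+(-1)) − (-7) = -17 → (-11,-1,-17)

-11,-1,-17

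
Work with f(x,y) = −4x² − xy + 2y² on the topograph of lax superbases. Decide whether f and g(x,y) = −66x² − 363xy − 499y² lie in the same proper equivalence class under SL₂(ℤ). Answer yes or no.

D₁ = 33, D₂ = 33
river cycle of f (length 4): (2, 5, -1), (-1, 5, 2), (2, 3, -3), (-3, 3, 2)
river cycle of g (length 4): (2, 5, -1), (-1, 5, 2), (2, 3, -3), (-3, 3, 2)
cycles coincide ⇒ equivalent

yes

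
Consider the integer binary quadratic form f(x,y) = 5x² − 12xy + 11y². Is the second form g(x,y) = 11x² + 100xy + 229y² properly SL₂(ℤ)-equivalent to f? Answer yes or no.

D₁ = -76, D₂ = -76
f: translate: b→-2 (≡-12 mod 10), so (5,-12,11)→(5,-2,4)
f: flip: (5,-2,4)→(4,2,5)
f: reduced (well bottom): (4,2,5) with a≤c, −a<b≤a
g: translate: b→-10 (≡100 mod 22), so (11,100,229)→(11,-10,4)
g: flip: (11,-10,4)→(4,10,11)
g: translate: b→2 (≡10 mod 8), so (4,10,11)→(4,2,5)
g: reduced (well bottom): (4,2,5) with a≤c, −a<b≤a
reduced forms (4, 2, 5) vs (4, 2, 5) ⇒ equivalent

yes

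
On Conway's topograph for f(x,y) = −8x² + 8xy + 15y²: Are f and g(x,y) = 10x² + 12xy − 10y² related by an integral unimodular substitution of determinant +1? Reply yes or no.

D₁ = 544, D₂ = 544
river cycle of f (length 4): (15, 22, -1), (-1, 22, 15), (15, 8, -8), (-8, 8, 15)
river cycle of g (length 6): (-10, 8, 12), (12, 16, -6), (-6, 20, 6), (6, 16, -12), (-12, 8, 10), (10, 12, -10)
cycles differ ⇒ inequivalent

no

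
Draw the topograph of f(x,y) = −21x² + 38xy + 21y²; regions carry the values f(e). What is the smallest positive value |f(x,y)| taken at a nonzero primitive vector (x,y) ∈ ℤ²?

river: ρ → (21,46,-13)
river: ρ → (-13,32,42)
river: ρ → (42,52,-3)
river: ρ → (-3,56,6)
river: ρ → (6,52,-21)
river: ρ → (-21,32,26)
river: ρ → (26,20,-27)
river: ρ → (-27,34,19)
river: ρ → (19,42,-19)
river: ρ → (-19,34,27)
river: ρ → (27,20,-26)
river: ρ → (-26,32,21)
river: ρ → (21,52,-6)
river: ρ → (-6,56,3)
river: ρ → (3,52,-42)
river: ρ → (-42,32,13)
river: ρ → (13,46,-21)
river: ρ → (-21,38,21)
closes: descent 0, river 18
min |a| on river = 3

3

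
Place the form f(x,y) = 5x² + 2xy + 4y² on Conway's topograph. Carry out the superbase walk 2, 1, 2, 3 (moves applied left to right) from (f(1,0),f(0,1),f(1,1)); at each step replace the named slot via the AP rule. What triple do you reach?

start (5,4,11) = (f(1,0),f(0,1),f(1,1))
replace slot 2: 2·(5+11) − 4 = 28 → (5,28,11)
replace slot 1: 2·(28+11) − 5 = 73 → (73,28,11)
replace slot 2: 2·(73+11) − 28 = 140 → (73,140,11)
replace slot 3: 2·(73+140) − 11 = 415 → (73,140,415)

73,140,415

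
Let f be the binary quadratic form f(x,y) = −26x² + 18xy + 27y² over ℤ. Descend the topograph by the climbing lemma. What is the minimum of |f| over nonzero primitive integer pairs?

river: ρ → (27,36,-17)
river: ρ → (-17,32,31)
river: ρ → (31,30,-18)
river: ρ → (-18,42,19)
river: ρ → (19,34,-26)
river: ρ → (-26,18,27)
closes: descent 0, river 6
min |a| on river = 17

17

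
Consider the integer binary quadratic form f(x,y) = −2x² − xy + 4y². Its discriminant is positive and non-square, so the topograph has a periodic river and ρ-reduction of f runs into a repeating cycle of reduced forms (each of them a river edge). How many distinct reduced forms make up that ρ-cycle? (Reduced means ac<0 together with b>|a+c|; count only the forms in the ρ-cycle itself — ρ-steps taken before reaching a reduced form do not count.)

D = 33, ⌊√D⌋ = 5
descent: ρ → (4,1,-2)
descent: ρ → (-2,3,3)  [lands on river]
river: ρ → (3,3,-2)
river: ρ → (-2,5,1)
river: ρ → (1,5,-2)
ρ-cycle length = 4 (tail of 2 descent steps not counted)

4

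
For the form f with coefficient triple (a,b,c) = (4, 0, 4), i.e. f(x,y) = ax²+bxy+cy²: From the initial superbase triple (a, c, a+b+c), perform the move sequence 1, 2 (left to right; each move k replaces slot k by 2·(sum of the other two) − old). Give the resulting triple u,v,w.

start (4,4,8) = (f(1,0),f(0,1),f(1,1))
replace slot 1: 2·(4+8) − 4 = 20 → (20,4,8)
replace slot 2: 2·(20+8) − 4 = 52 → (20,52,8)

20,52,8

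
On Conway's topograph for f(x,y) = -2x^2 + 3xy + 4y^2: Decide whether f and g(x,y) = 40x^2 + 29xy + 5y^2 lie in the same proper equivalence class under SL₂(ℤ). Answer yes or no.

D₁ = 41, D₂ = 41
river cycle of f (length 10): (4, 5, -1), (-1, 5, 4), (4, 3, -2), (-2, 5, 2), (2, 3, -4), (-4, 5, 1), (1, 5, -4), (-4, 3, 2), (2, 5, -2), (-2, 3, 4)
river cycle of g (length 10): (-2, 3, 4), (4, 5, -1), (-1, 5, 4), (4, 3, -2), (-2, 5, 2), (2, 3, -4), (-4, 5, 1), (1, 5, -4), (-4, 3, 2), (2, 5, -2)
cycles coincide ⇒ equivalent

yes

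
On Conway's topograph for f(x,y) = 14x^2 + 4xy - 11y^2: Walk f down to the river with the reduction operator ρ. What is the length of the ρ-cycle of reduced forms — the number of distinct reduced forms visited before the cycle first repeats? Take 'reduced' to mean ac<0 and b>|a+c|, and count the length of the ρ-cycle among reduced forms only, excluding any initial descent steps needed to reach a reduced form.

D = 632, ⌊√D⌋ = 25
river: ρ → (-11,18,7)
river: ρ → (7,24,-2)
river: ρ → (-2,24,7)
river: ρ → (7,18,-11)
river: ρ → (-11,4,14)
river: ρ → (14,24,-1)
river: ρ → (-1,24,14)
river: ρ → (14,4,-11)
ρ-cycle length = 8 (tail of 0 descent steps not counted)

8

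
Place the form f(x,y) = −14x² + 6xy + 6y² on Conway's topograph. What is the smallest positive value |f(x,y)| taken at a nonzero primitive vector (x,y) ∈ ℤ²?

descent: ρ → (6,18,-2)  [lands on river]
river: ρ → (-2,18,6)
closes: descent 1, river 2
min |a| on river = 2

2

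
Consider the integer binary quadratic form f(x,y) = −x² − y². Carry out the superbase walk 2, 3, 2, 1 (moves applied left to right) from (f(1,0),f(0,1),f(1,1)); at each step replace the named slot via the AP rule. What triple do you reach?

start (-1,-1,-2) = (f(1,0),f(0,1),f(1,1))
replace slot 2: 2·((-1)+(-2)) − (-1) = -5 → (-1,-5,-2)
replace slot 3: 2·((-1)+(-5)) − (-2) = -10 → (-1,-5,-10)
replace slot 2: 2·((-1)+(-10)) − (-5) = -17 → (-1,-17,-10)
replace slot 1: 2·((-17)+(-10)) − (-1) = -53 → (-53,-17,-10)

-53,-17,-10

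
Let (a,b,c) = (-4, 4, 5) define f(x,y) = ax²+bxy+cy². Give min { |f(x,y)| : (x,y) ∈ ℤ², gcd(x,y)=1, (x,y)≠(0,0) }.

river: ρ → (5,6,-3)
river: ρ → (-3,6,5)
river: ρ → (5,4,-4)
river: ρ → (-4,4,5)
closes: descent 0, river 4
min |a| on river = 3

3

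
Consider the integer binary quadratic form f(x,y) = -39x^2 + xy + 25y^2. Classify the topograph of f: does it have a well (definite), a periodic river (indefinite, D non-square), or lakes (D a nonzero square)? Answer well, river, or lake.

D = b²−4ac = 1² − 4·(-39)·25 = 3901
D > 0 non-square ⇒ indefinite ⇒ periodic river

river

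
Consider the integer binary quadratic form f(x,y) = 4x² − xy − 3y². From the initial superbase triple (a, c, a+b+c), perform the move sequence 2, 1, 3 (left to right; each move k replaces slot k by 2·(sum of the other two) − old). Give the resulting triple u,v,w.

start (4,-3,0) = (f(1,0),f(0,1),f(1,1))
replace slot 2: 2·(4+0) − (-3) = 11 → (4,11,0)
replace slot 1: 2·(11+0) − 4 = 18 → (18,11,0)
replace slot 3: 2·(18+11) − 0 = 58 → (18,11,58)

18,11,58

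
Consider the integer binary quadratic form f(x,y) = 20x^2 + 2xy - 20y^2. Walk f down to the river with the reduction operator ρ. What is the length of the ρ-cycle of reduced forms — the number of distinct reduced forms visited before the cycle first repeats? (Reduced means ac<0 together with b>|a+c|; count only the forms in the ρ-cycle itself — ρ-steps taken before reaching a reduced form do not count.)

D = 1604, ⌊√D⌋ = 40
river: ρ → (-20,38,2)
river: ρ → (2,38,-20)
river: ρ → (-20,2,20)
river: ρ → (20,38,-2)
river: ρ → (-2,38,20)
river: ρ → (20,2,-20)
ρ-cycle length = 6 (tail of 0 descent steps not counted)

6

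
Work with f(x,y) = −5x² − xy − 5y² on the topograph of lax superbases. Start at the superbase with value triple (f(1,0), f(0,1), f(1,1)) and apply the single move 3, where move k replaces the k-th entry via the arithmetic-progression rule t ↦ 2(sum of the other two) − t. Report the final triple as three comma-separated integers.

start (-5,-5,-11) = (f(1,0),f(0,1),f(1,1))
replace slot 3: 2·((-5)+(-5)) − (-11) = -9 → (-5,-5,-9)

-5,-5,-9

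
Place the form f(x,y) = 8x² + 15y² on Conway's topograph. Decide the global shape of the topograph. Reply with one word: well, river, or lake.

D = b²−4ac = 0² − 4·8·15 = -480
D < 0 ⇒ definite ⇒ every region one sign ⇒ single well

well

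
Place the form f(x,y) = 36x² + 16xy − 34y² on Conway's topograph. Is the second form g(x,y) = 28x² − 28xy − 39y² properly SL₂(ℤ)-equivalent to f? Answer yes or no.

D₁ = 5152, D₂ = 5152
river cycle of f (length 8): (-34, 52, 18), (18, 56, -28), (-28, 56, 18), (18, 52, -34), (-34, 16, 36), (36, 56, -14), (-14, 56, 36), (36, 16, -34)
river cycle of g (length 10): (-39, 28, 28), (28, 28, -39), (-39, 50, 17), (17, 52, -36), (-36, 20, 33), (33, 46, -23), (-23, 46, 33), (33, 20, -36), (-36, 52, 17), (17, 50, -39)
cycles differ ⇒ inequivalent

no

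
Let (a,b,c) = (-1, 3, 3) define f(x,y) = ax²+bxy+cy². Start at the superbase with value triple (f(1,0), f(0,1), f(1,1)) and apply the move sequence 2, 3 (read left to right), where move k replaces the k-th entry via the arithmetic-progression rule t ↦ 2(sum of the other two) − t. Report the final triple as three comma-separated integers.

start (-1,3,5) = (f(1,0),f(0,1),f(1,1))
replace slot 2: 2·((-1)+5) − 3 = 5 → (-1,5,5)
replace slot 3: 2·((-1)+5) − 5 = 3 → (-1,5,3)

-1,5,3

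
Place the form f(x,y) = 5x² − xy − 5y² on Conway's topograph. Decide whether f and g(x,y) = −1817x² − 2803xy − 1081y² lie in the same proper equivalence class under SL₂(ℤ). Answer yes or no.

D₁ = 101, D₂ = 101
river cycle of f (length 6): (-5, 1, 5), (5, 9, -1), (-1, 9, 5), (5, 1, -5), (-5, 9, 1), (1, 9, -5)
river cycle of g (length 6): (1, 9, -5), (-5, 1, 5), (5, 9, -1), (-1, 9, 5), (5, 1, -5), (-5, 9, 1)
cycles coincide ⇒ equivalent

yes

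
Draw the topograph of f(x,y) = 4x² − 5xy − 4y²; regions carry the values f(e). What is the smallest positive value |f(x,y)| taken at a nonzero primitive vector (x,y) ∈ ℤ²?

descent: ρ → (-4,5,4)  [lands on river]
river: ρ → (4,3,-5)
river: ρ → (-5,7,2)
river: ρ → (2,9,-1)
river: ρ → (-1,9,2)
river: ρ → (2,7,-5)
river: ρ → (-5,3,4)
river: ρ → (4,5,-4)
river: ρ → (-4,3,5)
river: ρ → (5,7,-2)
river: ρ → (-2,9,1)
river: ρ → (1,9,-2)
river: ρ → (-2,7,5)
river: ρ → (5,3,-4)
closes: descent 1, river 14
min |a| on river = 1

1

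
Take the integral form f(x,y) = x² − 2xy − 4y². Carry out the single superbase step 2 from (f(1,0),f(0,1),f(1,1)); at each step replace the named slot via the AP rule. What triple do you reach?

start (1,-4,-5) = (f(1,0),f(0,1),f(1,1))
replace slot 2: 2·(1+(-5)) − (-4) = -4 → (1,-4,-5)

1,-4,-5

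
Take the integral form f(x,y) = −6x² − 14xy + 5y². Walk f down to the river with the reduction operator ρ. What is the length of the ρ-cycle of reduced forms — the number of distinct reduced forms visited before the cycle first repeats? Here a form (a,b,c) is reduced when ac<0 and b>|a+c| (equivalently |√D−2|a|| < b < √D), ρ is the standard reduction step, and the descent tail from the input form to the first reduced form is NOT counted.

D = 316, ⌊√D⌋ = 17
descent: ρ → (5,14,-6)  [lands on river]
river: ρ → (-6,10,9)
river: ρ → (9,8,-7)
river: ρ → (-7,6,10)
river: ρ → (10,14,-3)
river: ρ → (-3,16,5)
ρ-cycle length = 6 (tail of 1 descent step not counted)

6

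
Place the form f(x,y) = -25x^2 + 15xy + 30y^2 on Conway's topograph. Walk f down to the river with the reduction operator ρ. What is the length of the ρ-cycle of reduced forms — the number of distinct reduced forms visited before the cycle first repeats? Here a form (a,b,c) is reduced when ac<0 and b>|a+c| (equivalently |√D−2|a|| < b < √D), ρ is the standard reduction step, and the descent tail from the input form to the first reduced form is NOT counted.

D = 3225, ⌊√D⌋ = 56
river: ρ → (30,45,-10)
river: ρ → (-10,55,5)
river: ρ → (5,55,-10)
river: ρ → (-10,45,30)
river: ρ → (30,15,-25)
river: ρ → (-25,35,20)
river: ρ → (20,45,-15)
river: ρ → (-15,45,20)
river: ρ → (20,35,-25)
river: ρ → (-25,15,30)
ρ-cycle length = 10 (tail of 0 descent steps not counted)

10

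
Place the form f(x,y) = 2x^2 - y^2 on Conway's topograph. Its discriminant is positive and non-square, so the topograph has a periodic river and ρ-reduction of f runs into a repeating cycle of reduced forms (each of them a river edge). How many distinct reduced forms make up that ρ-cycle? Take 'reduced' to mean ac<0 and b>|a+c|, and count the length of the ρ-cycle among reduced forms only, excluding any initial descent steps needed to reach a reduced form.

D = 8, ⌊√D⌋ = 2
descent: ρ → (-1,2,1)  [lands on river]
river: ρ → (1,2,-1)
ρ-cycle length = 2 (tail of 1 descent step not counted)

2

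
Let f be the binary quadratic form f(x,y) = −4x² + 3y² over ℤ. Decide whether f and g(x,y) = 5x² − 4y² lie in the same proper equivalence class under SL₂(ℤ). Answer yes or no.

D₁ = 48, D₂ = 80
discriminants differ ⇒ not SL₂(ℤ)-equivalent

no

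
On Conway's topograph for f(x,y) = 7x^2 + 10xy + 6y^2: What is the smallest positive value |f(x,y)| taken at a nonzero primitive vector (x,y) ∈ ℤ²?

translate: b→-4 (≡10 mod 14), so (7,10,6)→(7,-4,3)
flip: (7,-4,3)→(3,4,7)
translate: b→-2 (≡4 mod 6), so (3,4,7)→(3,-2,6)
reduced (well bottom): (3,-2,6) with a≤c, −a<b≤a
well minimum = a = 3

3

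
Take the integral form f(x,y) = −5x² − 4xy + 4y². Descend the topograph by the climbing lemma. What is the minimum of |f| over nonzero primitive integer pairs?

descent: ρ → (4,4,-5)  [lands on river]
river: ρ → (-5,6,3)
river: ρ → (3,6,-5)
river: ρ → (-5,4,4)
closes: descent 1, river 4
min |a| on river = 3

3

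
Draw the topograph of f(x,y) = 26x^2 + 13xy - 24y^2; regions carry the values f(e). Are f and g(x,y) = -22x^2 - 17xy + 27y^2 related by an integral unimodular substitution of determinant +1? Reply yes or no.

D₁ = 2665, D₂ = 2665
river cycle of f (length 38): (-24, 35, 15), (15, 25, -34), (-34, 43, 6), (6, 41, -41), (-41, 41, 6), (6, 43, -34), (-34, 25, 15), (15, 35, -24), (-24, 13, 26), (26, 39, -11), … (28 more)
river cycle of g (length 38): (27, 17, -22), (-22, 27, 22), (22, 17, -27), (-27, 37, 12), (12, 35, -30), (-30, 25, 17), (17, 43, -12), (-12, 29, 38), (38, 47, -3), (-3, 49, 22), … (28 more)
cycles differ ⇒ inequivalent

no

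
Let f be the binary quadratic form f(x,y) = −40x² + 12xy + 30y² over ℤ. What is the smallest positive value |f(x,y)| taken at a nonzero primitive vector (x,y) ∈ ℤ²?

river: ρ → (30,48,-22)
river: ρ → (-22,40,38)
river: ρ → (38,36,-24)
river: ρ → (-24,60,14)
river: ρ → (14,52,-40)
river: ρ → (-40,28,26)
river: ρ → (26,24,-42)
river: ρ → (-42,60,8)
river: ρ → (8,68,-10)
river: ρ → (-10,52,56)
river: ρ → (56,60,-6)
river: ρ → (-6,60,56)
river: ρ → (56,52,-10)
river: ρ → (-10,68,8)
river: ρ → (8,60,-42)
river: ρ → (-42,24,26)
river: ρ → (26,28,-40)
river: ρ → (-40,52,14)
river: ρ → (14,60,-24)
river: ρ → (-24,36,38)
river: ρ → (38,40,-22)
river: ρ → (-22,48,30)
river: ρ → (30,12,-40)
river: ρ → (-40,68,2)
river: ρ → (2,68,-40)
river: ρ → (-40,12,30)
closes: descent 0, river 26
min |a| on river = 2

2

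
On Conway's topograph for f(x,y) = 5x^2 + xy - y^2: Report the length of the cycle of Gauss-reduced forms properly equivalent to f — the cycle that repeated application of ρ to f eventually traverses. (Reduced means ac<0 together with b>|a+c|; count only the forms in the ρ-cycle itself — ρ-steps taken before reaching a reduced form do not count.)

D = 21, ⌊√D⌋ = 4
descent: ρ → (-1,3,3)  [lands on river]
river: ρ → (3,3,-1)
ρ-cycle length = 2 (tail of 1 descent step not counted)

2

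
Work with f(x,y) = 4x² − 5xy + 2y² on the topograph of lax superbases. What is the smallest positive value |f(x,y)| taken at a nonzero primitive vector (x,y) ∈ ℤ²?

translate: b→3 (≡-5 mod 8), so (4,-5,2)→(4,3,1)
flip: (4,3,1)→(1,-3,4)
translate: b→1 (≡-3 mod 2), so (1,-3,4)→(1,1,2)
reduced (well bottom): (1,1,2) with a≤c, −a<b≤a
well minimum = a = 1

1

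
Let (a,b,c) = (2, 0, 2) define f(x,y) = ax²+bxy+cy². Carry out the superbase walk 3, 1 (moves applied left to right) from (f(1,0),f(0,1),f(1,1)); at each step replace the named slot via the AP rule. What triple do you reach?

start (2,2,4) = (f(1,0),f(0,1),f(1,1))
replace slot 3: 2·(2+2) − 4 = 4 → (2,2,4)
replace slot 1: 2·(2+4) − 2 = 10 → (10,2,4)

10,2,4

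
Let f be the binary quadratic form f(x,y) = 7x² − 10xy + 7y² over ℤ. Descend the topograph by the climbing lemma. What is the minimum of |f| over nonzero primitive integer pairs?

translate: b→4 (≡-10 mod 14), so (7,-10,7)→(7,4,4)
flip: (7,4,4)→(4,-4,7)
translate: b→4 (≡-4 mod 8), so (4,-4,7)→(4,4,7)
reduced (well bottom): (4,4,7) with a≤c, −a<b≤a
well minimum = a = 4

4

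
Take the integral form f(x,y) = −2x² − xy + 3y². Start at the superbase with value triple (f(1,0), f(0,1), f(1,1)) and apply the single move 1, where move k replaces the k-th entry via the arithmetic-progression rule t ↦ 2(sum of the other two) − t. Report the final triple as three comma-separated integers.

start (-2,3,0) = (f(1,0),f(0,1),f(1,1))
replace slot 1: 2·(3+0) − (-2) = 8 → (8,3,0)

8,3,0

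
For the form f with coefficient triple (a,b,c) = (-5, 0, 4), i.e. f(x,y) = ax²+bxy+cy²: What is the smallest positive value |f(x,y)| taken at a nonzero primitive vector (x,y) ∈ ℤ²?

descent: ρ → (4,8,-1)  [lands on river]
river: ρ → (-1,8,4)
closes: descent 1, river 2
min |a| on river = 1

1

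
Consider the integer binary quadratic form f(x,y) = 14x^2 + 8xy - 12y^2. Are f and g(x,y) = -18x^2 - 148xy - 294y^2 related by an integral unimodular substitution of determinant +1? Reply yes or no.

D₁ = 736, D₂ = 736
river cycle of f (length 12): (-12, 16, 10), (10, 24, -4), (-4, 24, 10), (10, 16, -12), (-12, 8, 14), (14, 20, -6), (-6, 16, 20), (20, 24, -2), (-2, 24, 20), (20, 16, -6), … (2 more)
river cycle of g (length 12): (10, 24, -4), (-4, 24, 10), (10, 16, -12), (-12, 8, 14), (14, 20, -6), (-6, 16, 20), (20, 24, -2), (-2, 24, 20), (20, 16, -6), (-6, 20, 14), … (2 more)
cycles coincide ⇒ equivalent

yes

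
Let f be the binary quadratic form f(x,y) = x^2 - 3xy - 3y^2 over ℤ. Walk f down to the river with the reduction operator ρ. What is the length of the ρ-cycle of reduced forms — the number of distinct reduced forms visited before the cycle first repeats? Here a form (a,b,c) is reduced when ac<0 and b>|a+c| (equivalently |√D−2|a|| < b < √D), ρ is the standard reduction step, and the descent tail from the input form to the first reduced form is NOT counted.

D = 21, ⌊√D⌋ = 4
descent: ρ → (-3,3,1)  [lands on river]
river: ρ → (1,3,-3)
ρ-cycle length = 2 (tail of 1 descent step not counted)

2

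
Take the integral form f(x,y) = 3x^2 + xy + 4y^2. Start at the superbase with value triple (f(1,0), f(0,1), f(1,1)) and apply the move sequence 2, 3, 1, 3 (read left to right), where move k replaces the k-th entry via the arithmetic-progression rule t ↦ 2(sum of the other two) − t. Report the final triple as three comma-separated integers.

start (3,4,8) = (f(1,0),f(0,1),f(1,1))
replace slot 2: 2·(3+8) − 4 = 18 → (3,18,8)
replace slot 3: 2·(3+18) − 8 = 34 → (3,18,34)
replace slot 1: 2·(18+34) − 3 = 101 → (101,18,34)
replace slot 3: 2·(101+18) − 34 = 204 → (101,18,204)

101,18,204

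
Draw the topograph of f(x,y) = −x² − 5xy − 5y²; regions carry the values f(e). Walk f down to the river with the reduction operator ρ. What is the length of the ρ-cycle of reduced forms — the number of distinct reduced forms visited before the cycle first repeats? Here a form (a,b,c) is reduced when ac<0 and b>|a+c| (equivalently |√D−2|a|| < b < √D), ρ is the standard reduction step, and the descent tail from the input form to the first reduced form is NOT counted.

D = 5, ⌊√D⌋ = 2
descent: ρ → (-5,5,-1)
descent: ρ → (-1,1,1)  [lands on river]
river: ρ → (1,1,-1)
ρ-cycle length = 2 (tail of 2 descent steps not counted)

2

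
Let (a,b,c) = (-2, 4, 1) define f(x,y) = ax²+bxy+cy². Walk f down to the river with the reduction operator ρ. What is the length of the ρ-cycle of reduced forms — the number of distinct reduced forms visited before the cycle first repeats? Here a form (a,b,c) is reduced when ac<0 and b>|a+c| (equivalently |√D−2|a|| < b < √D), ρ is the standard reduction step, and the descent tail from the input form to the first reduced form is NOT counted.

D = 24, ⌊√D⌋ = 4
river: ρ → (1,4,-2)
river: ρ → (-2,4,1)
ρ-cycle length = 2 (tail of 0 descent steps not counted)

2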